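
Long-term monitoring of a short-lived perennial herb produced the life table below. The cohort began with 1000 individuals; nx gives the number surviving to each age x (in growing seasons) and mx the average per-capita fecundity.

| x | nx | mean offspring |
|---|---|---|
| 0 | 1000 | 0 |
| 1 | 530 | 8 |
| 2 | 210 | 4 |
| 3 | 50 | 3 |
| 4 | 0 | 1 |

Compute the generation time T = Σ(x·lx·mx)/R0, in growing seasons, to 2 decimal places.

lx = nx/n0 = nx/1000: 1, 0.53, 0.21, 0.05, 0
lx·mx: 0, 4.24, 0.84, 0.15, 0 → R0 = 5.23
x·lx·mx: 0, 4.24, 1.68, 0.45, 0 → Σ = 6.37
T = 6.37 / 5.23 = 1.217973… → 1.22

1.22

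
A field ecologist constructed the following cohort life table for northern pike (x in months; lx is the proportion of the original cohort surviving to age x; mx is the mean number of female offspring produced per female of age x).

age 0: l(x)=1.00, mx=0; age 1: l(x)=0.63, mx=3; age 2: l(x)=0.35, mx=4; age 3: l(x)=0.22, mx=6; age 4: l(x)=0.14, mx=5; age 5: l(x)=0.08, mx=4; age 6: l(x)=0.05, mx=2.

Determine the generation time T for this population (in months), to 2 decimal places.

lx·mx: 0, 1.89, 1.4, 1.32, 0.7, 0.32, 0.1 → R0 = 5.73
x·lx·mx: 0, 1.89, 2.8, 3.96, 2.8, 1.6, 0.6 → Σ = 13.65
T = 13.65 / 5.73 = 2.382199… → 2.38

2.38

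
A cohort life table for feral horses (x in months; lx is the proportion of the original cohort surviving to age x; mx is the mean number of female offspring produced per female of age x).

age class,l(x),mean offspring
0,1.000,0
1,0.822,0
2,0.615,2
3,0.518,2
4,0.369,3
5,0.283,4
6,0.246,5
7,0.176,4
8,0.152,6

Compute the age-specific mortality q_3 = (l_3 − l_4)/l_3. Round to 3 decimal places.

q_3 = (l_3 − l_4) / l_3 = (0.518 − 0.369) / 0.518
     = 0.149 / 0.518 = 0.287645… → 0.288

0.288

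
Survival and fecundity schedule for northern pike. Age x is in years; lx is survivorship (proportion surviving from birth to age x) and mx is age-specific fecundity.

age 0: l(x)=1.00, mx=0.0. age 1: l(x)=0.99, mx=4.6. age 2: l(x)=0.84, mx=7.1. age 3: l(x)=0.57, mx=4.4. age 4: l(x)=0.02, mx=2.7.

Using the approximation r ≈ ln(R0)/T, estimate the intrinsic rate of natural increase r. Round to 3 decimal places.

R0 = Σ lx·mx = 0 + 4.554 + 5.964 + 2.508 + 0.054 = 13.08
Σ x·lx·mx = 24.222; T = 24.222/13.08 = 1.85183…
r ≈ ln(R0)/T = ln(13.08)/1.85183… = 1.3884… → 1.388

1.388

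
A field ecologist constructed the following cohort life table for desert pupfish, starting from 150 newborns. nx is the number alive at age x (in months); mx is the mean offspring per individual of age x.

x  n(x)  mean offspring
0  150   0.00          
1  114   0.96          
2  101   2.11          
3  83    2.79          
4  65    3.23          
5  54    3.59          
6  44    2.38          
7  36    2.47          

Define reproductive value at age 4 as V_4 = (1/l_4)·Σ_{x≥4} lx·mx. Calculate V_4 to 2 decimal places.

lx = nx/n0 = nx/150: 1, 0.76, 0.67333…, 0.55333…, 0.43333…, 0.36, 0.29333…, 0.24
lx·mx for x ≥ 4: 1.399667…, 1.2924, 0.698133…, 0.5928 → sum = 3.983…
V_4 = 3.983… / l_4 = 3.983… / 0.433333… = 9.191538… → 9.19

9.19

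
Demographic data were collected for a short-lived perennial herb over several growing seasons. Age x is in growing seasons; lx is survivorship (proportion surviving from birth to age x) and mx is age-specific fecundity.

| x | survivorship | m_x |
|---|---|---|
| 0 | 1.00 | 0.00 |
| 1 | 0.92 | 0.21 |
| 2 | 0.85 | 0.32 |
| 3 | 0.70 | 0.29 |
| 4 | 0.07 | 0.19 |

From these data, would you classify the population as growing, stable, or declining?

R0 = Σ lx·mx = 0 + 0.1932 + 0.272 + 0.203 + 0.0133 = 0.6815
R0 < 1, so the population is declining.

declining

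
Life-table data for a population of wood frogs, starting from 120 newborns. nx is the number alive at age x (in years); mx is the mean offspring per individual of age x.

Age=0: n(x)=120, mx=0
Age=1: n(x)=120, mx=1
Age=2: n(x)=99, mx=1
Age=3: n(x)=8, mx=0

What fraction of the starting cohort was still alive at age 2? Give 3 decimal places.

l_2 = n_2/n_0 = 99/120 = 0.825 → 0.825

0.825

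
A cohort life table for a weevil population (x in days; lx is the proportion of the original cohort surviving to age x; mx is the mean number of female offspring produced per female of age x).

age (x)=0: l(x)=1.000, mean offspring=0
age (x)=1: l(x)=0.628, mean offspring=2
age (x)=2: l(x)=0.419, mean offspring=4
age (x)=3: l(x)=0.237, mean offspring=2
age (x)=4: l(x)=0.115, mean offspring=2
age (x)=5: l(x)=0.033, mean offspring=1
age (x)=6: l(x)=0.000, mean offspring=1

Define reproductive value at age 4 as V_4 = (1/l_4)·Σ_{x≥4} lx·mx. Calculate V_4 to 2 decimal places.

lx·mx for x ≥ 4: 0.23, 0.033, 0 → sum = 0.263
V_4 = 0.263 / l_4 = 0.263 / 0.115 = 2.286957… → 2.29

2.29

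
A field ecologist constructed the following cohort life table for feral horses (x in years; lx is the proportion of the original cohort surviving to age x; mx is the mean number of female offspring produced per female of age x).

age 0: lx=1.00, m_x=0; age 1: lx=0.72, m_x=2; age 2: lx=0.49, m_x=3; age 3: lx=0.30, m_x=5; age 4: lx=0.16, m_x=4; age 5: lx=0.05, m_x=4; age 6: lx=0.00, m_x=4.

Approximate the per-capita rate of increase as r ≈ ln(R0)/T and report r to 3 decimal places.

0.700

R0 = Σ lx·mx = 0 + 1.44 + 1.47 + 1.5 + 0.64 + 0.2 + 0 = 5.25
Σ x·lx·mx = 12.44; T = 12.44/5.25 = 2.36952…
r ≈ ln(R0)/T = ln(5.25)/2.36952… = 0.69981… → 0.700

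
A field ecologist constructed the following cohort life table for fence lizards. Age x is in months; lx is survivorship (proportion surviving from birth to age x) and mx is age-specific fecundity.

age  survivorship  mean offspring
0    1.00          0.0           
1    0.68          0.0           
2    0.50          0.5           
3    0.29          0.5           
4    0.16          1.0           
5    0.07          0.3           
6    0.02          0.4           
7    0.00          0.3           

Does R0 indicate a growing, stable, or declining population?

R0 = Σ lx·mx = 0 + 0 + 0.25 + 0.145 + 0.16 + 0.021 + 0.008 + 0 = 0.584
R0 < 1, so the population is declining.

declining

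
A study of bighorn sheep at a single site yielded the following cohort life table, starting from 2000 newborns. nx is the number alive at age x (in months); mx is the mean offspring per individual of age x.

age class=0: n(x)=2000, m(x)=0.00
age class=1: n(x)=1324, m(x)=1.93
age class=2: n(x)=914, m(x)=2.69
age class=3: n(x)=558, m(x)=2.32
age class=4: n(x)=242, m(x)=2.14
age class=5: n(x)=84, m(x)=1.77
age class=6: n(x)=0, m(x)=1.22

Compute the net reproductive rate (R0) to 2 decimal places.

lx = nx/n0 = nx/2000: 1, 0.662, 0.457, 0.279, 0.121, 0.042, 0
lx·mx by age: 0, 1.27766, 1.22933, 0.64728, 0.25894, 0.07434, 0
R0 = Σ lx·mx = 3.48755 → 3.49

3.49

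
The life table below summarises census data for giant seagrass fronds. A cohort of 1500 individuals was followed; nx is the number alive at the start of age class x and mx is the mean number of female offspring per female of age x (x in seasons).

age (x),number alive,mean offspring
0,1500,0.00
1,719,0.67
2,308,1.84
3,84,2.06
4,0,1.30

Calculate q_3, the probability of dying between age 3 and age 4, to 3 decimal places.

lx = nx/n0 = nx/1500: 1, 0.47933…, 0.20533…, 0.056, 0
q_3 = (l_3 − l_4) / l_3 = (0.056 − 0) / 0.056
     = 0.056 / 0.056 = 1 → 1.000

1.000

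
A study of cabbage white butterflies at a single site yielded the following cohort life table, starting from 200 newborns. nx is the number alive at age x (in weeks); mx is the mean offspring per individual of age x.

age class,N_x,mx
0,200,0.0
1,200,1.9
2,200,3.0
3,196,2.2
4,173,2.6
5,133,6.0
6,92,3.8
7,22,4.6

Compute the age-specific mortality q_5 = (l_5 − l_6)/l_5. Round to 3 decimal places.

lx = nx/n0 = nx/200: 1, 1, 1, 0.98, 0.865, 0.665, 0.46, 0.11
q_5 = (l_5 − l_6) / l_5 = (0.665 − 0.46) / 0.665
     = 0.205 / 0.665 = 0.308271… → 0.308

0.308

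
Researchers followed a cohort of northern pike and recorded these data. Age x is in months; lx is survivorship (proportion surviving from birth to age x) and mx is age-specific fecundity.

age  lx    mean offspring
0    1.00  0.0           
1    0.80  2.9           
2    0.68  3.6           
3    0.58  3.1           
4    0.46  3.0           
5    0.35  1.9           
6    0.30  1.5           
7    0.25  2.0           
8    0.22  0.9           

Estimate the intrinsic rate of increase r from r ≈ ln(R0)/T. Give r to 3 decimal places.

R0 = Σ lx·mx = 0 + 2.32 + 2.448 + 1.798 + 1.38 + 0.665 + 0.45 + 0.5 + 0.198 = 9.759
Σ x·lx·mx = 29.239; T = 29.239/9.759 = 2.99611…
r ≈ ln(R0)/T = ln(9.759)/2.99611… = 0.76038… → 0.760

0.760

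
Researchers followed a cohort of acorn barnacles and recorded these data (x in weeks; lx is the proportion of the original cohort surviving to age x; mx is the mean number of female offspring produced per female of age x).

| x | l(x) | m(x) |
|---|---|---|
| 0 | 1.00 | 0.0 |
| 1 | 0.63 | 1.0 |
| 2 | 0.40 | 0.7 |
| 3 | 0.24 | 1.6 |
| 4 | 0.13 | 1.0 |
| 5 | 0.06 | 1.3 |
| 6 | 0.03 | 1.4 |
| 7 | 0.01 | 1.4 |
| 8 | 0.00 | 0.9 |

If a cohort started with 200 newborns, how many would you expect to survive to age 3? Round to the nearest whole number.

48

Expected survivors = N0 · l_3 = 200 × 0.24 = 48 → 48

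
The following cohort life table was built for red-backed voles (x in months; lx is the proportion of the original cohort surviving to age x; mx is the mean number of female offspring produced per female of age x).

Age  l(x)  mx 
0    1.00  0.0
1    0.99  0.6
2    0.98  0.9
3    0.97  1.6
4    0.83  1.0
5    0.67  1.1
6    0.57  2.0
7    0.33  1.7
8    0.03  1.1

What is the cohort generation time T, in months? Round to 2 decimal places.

lx·mx: 0, 0.594, 0.882, 1.552, 0.83, 0.737, 1.14, 0.561, 0.033 → R0 = 6.329
x·lx·mx: 0, 0.594, 1.764, 4.656, 3.32, 3.685, 6.84, 3.927, 0.264 → Σ = 25.05
T = 25.05 / 6.329 = 3.957971… → 3.96

3.96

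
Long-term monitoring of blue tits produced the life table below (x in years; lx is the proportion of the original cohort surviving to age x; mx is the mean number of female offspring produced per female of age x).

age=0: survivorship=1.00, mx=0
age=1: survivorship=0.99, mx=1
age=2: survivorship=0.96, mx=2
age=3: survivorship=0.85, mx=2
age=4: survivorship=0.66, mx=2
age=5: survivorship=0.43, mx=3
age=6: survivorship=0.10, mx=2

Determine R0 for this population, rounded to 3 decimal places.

lx·mx by age: 0, 0.99, 1.92, 1.7, 1.32, 1.29, 0.2
R0 = Σ lx·mx = 7.42 → 7.420

7.420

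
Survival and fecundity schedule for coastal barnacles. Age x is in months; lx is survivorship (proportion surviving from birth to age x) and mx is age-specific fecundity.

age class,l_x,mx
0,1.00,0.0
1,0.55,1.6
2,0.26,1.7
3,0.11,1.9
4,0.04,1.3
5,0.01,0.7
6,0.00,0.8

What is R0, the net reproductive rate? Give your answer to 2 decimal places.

1.59

lx·mx by age: 0, 0.88, 0.442, 0.209, 0.052, 0.007, 0
R0 = Σ lx·mx = 1.59 → 1.59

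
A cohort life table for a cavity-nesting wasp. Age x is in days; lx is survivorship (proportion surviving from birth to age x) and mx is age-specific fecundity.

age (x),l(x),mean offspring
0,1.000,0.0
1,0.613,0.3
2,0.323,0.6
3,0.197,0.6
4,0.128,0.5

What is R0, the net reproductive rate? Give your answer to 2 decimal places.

0.56

lx·mx by age: 0, 0.1839, 0.1938, 0.1182, 0.064
R0 = Σ lx·mx = 0.5599 → 0.56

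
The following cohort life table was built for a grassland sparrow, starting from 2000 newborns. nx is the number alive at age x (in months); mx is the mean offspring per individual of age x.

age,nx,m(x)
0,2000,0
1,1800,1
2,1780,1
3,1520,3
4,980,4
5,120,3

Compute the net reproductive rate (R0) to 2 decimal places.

6.21

lx = nx/n0 = nx/2000: 1, 0.9, 0.89, 0.76, 0.49, 0.06
lx·mx by age: 0, 0.9, 0.89, 2.28, 1.96, 0.18
R0 = Σ lx·mx = 6.21 → 6.21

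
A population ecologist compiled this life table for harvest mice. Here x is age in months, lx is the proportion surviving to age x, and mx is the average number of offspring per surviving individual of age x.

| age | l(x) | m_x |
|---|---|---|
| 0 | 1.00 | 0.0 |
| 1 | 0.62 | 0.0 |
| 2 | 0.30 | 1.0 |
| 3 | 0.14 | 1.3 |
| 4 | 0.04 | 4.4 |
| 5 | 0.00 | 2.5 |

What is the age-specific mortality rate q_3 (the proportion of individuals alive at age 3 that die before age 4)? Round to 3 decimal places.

q_3 = (l_3 − l_4) / l_3 = (0.14 − 0.04) / 0.14
     = 0.1 / 0.14 = 0.714286… → 0.714

0.714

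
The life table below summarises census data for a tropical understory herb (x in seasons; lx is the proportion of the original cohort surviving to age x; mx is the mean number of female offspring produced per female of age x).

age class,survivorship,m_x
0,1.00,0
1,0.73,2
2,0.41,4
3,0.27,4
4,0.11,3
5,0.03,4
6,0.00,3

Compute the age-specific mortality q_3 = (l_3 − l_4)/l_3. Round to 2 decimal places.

0.59

q_3 = (l_3 − l_4) / l_3 = (0.27 − 0.11) / 0.27
     = 0.16 / 0.27 = 0.592593… → 0.59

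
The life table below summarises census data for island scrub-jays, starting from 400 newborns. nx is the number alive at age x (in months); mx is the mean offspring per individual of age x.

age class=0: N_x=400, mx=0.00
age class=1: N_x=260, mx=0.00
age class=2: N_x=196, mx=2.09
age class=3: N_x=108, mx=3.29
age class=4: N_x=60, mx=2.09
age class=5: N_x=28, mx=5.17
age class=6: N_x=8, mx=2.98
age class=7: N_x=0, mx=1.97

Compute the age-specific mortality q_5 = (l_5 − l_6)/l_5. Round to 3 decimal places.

0.714

lx = nx/n0 = nx/400: 1, 0.65, 0.49, 0.27, 0.15, 0.07, 0.02, 0
q_5 = (l_5 − l_6) / l_5 = (0.07 − 0.02) / 0.07
     = 0.05 / 0.07 = 0.714286… → 0.714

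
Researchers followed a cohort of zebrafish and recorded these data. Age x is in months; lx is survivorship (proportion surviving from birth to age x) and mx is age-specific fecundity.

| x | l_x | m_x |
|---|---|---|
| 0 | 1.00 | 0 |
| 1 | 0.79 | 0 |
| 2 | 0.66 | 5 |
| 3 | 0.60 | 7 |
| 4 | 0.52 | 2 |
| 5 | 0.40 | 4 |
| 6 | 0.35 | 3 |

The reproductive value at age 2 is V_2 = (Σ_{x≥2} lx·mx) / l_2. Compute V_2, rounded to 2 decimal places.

16.95

lx·mx for x ≥ 2: 3.3, 4.2, 1.04, 1.6, 1.05 → sum = 11.19
V_2 = 11.19 / l_2 = 11.19 / 0.66 = 16.954545… → 16.95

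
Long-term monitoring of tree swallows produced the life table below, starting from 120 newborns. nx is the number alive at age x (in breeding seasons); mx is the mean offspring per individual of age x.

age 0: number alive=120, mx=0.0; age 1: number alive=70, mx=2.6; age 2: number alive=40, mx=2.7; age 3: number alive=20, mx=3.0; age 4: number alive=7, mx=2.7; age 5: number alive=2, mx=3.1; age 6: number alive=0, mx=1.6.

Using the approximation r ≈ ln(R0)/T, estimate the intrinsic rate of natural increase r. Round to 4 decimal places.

0.6245

lx = nx/n0 = nx/120: 1, 0.58333…, 0.33333…, 0.16667…, 0.05833…, 0.01667…, 0
R0 = Σ lx·mx = 0 + 1.51667… + 0.9… + 0.5… + 0.1575… + 0.05167… + 0 = 3.125833…
Σ x·lx·mx = 5.705…; T = 5.705…/3.125833… = 1.82511…
r ≈ ln(R0)/T = ln(3.125833…)/1.82511… = 0.624455… → 0.6245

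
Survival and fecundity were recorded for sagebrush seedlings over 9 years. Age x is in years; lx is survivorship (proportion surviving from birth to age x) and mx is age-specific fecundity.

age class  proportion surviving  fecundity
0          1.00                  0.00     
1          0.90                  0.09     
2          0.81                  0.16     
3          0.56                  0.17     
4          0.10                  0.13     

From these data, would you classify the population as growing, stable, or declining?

R0 = Σ lx·mx = 0 + 0.081 + 0.1296 + 0.0952 + 0.013 = 0.3188
R0 < 1, so the population is declining.

declining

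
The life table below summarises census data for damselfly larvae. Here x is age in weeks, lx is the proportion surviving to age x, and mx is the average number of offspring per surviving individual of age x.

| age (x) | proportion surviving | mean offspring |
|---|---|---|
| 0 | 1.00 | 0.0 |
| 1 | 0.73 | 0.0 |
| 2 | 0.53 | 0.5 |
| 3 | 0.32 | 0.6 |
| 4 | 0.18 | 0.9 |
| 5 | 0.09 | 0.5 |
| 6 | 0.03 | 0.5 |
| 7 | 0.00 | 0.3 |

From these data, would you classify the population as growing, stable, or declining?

declining

R0 = Σ lx·mx = 0 + 0 + 0.265 + 0.192 + 0.162 + 0.045 + 0.015 + 0 = 0.679
R0 < 1, so the population is declining.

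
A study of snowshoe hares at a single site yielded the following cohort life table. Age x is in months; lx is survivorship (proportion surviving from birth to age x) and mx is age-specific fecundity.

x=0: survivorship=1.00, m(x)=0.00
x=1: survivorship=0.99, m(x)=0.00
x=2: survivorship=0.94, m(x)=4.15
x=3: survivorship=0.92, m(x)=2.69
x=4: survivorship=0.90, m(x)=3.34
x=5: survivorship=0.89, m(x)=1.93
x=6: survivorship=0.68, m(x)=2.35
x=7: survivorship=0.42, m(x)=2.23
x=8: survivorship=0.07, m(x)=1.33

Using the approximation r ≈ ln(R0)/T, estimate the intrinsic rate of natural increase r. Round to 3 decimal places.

R0 = Σ lx·mx = 0 + 0 + 3.901 + 2.4748 + 3.006 + 1.7177 + 1.598 + 0.9366 + 0.0931 = 13.7272
Σ x·lx·mx = 52.7279; T = 52.7279/13.7272 = 3.84113…
r ≈ ln(R0)/T = ln(13.7272)/3.84113… = 0.68193… → 0.682

0.682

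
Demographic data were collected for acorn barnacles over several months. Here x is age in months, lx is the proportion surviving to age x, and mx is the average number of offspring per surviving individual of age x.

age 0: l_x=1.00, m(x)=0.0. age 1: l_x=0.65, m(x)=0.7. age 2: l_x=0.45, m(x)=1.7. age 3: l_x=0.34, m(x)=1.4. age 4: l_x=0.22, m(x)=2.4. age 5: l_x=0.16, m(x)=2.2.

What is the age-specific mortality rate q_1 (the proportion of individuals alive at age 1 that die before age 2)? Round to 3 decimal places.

q_1 = (l_1 − l_2) / l_1 = (0.65 − 0.45) / 0.65
     = 0.2 / 0.65 = 0.307692… → 0.308

0.308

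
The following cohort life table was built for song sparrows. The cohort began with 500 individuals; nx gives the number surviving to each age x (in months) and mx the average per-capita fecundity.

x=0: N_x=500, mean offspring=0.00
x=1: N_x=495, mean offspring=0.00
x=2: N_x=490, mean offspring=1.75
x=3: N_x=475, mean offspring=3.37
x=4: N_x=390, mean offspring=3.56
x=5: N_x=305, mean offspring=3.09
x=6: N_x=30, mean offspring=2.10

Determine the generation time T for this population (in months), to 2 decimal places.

3.54

lx = nx/n0 = nx/500: 1, 0.99, 0.98, 0.95, 0.78, 0.61, 0.06
lx·mx: 0, 0, 1.715, 3.2015, 2.7768, 1.8849, 0.126 → R0 = 9.7042
x·lx·mx: 0, 0, 3.43, 9.6045, 11.1072, 9.4245, 0.756 → Σ = 34.3222
T = 34.3222 / 9.7042 = 3.53684… → 3.54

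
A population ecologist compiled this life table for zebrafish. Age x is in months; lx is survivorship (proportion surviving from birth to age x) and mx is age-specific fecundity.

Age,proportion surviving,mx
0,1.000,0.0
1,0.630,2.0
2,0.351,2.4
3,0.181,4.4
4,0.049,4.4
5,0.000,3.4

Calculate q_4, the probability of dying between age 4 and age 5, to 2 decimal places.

q_4 = (l_4 − l_5) / l_4 = (0.049 − 0) / 0.049
     = 0.049 / 0.049 = 1 → 1.00

1.00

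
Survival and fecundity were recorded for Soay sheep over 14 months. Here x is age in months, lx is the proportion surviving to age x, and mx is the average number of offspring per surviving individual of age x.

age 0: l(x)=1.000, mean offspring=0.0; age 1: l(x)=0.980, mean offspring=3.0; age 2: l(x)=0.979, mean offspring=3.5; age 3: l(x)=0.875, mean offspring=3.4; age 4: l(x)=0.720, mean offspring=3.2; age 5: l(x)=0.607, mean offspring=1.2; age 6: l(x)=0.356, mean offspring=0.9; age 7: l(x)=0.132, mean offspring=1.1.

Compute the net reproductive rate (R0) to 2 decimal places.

12.84

lx·mx by age: 0, 2.94, 3.4265, 2.975, 2.304, 0.7284, 0.3204, 0.1452
R0 = Σ lx·mx = 12.8395 → 12.84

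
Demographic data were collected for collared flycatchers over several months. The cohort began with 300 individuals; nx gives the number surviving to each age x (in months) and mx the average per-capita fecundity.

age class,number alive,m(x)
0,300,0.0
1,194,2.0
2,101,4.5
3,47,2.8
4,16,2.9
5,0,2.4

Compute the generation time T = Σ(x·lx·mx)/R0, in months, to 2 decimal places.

1.84

lx = nx/n0 = nx/300: 1, 0.64667…, 0.33667…, 0.15667…, 0.05333…, 0
lx·mx: 0, 1.293333…, 1.515…, 0.438667…, 0.154667…, 0 → R0 = 3.401667…
x·lx·mx: 0, 1.293333…, 3.03…, 1.316…, 0.618667…, 0 → Σ = 6.258…
T = 6.258… / 3.401667… = 1.839686… → 1.84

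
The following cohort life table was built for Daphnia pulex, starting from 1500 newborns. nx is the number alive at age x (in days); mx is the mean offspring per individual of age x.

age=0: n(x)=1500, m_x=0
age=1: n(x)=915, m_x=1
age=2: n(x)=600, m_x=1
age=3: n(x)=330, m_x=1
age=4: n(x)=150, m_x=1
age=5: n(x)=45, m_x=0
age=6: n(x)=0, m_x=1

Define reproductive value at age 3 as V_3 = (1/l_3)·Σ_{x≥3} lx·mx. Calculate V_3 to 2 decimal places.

1.45

lx = nx/n0 = nx/1500: 1, 0.61, 0.4, 0.22, 0.1, 0.03, 0
lx·mx for x ≥ 3: 0.22, 0.1, 0, 0 → sum = 0.32
V_3 = 0.32 / l_3 = 0.32 / 0.22 = 1.454545… → 1.45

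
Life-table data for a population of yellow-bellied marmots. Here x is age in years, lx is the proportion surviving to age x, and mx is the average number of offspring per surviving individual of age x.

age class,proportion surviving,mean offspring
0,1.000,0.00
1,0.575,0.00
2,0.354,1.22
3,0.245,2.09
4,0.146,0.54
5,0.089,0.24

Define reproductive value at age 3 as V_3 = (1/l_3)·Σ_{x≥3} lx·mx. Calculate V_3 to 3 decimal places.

2.499

lx·mx for x ≥ 3: 0.51205, 0.07884, 0.02136 → sum = 0.61225
V_3 = 0.61225 / l_3 = 0.61225 / 0.245 = 2.49898… → 2.499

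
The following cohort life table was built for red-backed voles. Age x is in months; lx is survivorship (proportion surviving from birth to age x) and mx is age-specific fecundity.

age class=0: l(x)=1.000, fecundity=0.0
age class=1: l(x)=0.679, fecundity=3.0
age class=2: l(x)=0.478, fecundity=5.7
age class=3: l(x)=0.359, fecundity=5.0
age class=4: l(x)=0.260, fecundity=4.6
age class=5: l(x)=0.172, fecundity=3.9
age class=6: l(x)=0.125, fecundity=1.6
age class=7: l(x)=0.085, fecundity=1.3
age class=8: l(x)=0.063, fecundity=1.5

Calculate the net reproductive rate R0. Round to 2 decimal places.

8.83

lx·mx by age: 0, 2.037, 2.7246, 1.795, 1.196, 0.6708, 0.2, 0.1105, 0.0945
R0 = Σ lx·mx = 8.8284 → 8.83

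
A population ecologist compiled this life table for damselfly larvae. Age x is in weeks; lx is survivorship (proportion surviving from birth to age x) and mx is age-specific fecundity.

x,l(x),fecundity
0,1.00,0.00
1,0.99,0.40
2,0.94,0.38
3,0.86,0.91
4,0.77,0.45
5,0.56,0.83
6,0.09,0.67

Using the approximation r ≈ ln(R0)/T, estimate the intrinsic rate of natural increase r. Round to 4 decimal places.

0.2809

R0 = Σ lx·mx = 0 + 0.396 + 0.3572 + 0.7826 + 0.3465 + 0.4648 + 0.0603 = 2.4074
Σ x·lx·mx = 7.53; T = 7.53/2.4074 = 3.12786…
r ≈ ln(R0)/T = ln(2.4074)/3.12786… = 0.280878… → 0.2809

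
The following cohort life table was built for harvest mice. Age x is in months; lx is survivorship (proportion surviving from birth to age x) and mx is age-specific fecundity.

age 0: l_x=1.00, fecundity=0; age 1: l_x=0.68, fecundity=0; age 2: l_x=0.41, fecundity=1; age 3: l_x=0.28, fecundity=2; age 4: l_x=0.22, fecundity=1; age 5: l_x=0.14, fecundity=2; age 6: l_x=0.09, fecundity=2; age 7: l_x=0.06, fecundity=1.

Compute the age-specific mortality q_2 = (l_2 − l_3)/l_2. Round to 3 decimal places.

q_2 = (l_2 − l_3) / l_2 = (0.41 − 0.28) / 0.41
     = 0.13 / 0.41 = 0.317073… → 0.317

0.317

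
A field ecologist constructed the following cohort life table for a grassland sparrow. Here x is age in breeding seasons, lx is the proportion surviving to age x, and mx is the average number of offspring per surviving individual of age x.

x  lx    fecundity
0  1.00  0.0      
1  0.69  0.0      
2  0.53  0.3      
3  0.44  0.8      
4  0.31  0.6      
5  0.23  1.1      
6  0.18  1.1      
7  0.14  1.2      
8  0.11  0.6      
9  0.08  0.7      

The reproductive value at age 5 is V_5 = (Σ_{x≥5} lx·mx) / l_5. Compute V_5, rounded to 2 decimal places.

3.22

lx·mx for x ≥ 5: 0.253, 0.198, 0.168, 0.066, 0.056 → sum = 0.741
V_5 = 0.741 / l_5 = 0.741 / 0.23 = 3.221739… → 3.22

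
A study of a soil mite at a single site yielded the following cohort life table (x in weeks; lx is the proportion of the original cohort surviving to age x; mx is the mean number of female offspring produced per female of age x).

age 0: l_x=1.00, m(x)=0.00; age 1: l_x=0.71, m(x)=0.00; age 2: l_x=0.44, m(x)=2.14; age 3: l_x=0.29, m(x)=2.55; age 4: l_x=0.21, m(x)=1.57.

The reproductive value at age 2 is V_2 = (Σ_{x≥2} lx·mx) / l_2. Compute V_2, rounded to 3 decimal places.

4.570

lx·mx for x ≥ 2: 0.9416, 0.7395, 0.3297 → sum = 2.0108
V_2 = 2.0108 / l_2 = 2.0108 / 0.44 = 4.57 → 4.570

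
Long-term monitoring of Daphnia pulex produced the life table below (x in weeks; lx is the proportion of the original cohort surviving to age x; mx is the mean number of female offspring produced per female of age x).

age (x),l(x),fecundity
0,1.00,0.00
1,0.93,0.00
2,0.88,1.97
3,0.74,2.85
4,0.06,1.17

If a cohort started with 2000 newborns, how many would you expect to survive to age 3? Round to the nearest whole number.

1480

Expected survivors = N0 · l_3 = 2000 × 0.74 = 1480 → 1480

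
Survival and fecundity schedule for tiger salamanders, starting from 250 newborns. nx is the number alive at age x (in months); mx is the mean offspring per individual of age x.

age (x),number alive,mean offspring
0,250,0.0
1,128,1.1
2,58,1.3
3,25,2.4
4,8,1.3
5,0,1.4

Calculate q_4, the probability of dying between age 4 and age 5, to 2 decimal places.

1.00

lx = nx/n0 = nx/250: 1, 0.512, 0.232, 0.1, 0.032, 0
q_4 = (l_4 − l_5) / l_4 = (0.032 − 0) / 0.032
     = 0.032 / 0.032 = 1 → 1.00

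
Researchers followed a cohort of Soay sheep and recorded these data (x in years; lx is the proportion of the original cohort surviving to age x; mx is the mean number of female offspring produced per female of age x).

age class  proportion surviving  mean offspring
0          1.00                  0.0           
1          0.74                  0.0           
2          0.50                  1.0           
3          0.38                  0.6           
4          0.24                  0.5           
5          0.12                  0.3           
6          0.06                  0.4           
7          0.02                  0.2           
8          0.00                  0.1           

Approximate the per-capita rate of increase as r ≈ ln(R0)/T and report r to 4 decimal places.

R0 = Σ lx·mx = 0 + 0 + 0.5 + 0.228 + 0.12 + 0.036 + 0.024 + 0.004 + 0 = 0.912
Σ x·lx·mx = 2.516; T = 2.516/0.912 = 2.75877…
r ≈ ln(R0)/T = ln(0.912)/2.75877… = -0.03339… → -0.0334

-0.0334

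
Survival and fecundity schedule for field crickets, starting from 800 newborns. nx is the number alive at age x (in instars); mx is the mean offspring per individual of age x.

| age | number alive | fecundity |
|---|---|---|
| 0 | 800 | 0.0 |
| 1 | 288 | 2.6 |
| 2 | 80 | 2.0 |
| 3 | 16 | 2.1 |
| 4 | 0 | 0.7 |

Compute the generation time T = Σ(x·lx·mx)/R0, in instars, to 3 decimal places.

1.241

lx = nx/n0 = nx/800: 1, 0.36, 0.1, 0.02, 0
lx·mx: 0, 0.936, 0.2, 0.042, 0 → R0 = 1.178
x·lx·mx: 0, 0.936, 0.4, 0.126, 0 → Σ = 1.462
T = 1.462 / 1.178 = 1.241087… → 1.241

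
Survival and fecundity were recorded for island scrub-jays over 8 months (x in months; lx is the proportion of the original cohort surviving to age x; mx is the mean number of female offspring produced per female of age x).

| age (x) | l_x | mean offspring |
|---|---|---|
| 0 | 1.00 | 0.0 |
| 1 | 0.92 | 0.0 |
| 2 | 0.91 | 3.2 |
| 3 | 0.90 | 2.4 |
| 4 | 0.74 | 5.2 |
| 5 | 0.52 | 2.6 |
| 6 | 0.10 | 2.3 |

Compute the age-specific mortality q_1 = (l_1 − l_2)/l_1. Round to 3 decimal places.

0.011

q_1 = (l_1 − l_2) / l_1 = (0.92 − 0.91) / 0.92
     = 0.01 / 0.92 = 0.01087… → 0.011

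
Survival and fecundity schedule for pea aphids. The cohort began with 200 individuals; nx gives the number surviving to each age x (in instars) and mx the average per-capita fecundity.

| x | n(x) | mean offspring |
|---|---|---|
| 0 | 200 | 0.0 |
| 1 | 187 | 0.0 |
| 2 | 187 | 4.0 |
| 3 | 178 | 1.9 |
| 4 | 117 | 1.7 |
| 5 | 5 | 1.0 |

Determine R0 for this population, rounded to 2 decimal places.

6.45

lx = nx/n0 = nx/200: 1, 0.935, 0.935, 0.89, 0.585, 0.025
lx·mx by age: 0, 0, 3.74, 1.691, 0.9945, 0.025
R0 = Σ lx·mx = 6.4505 → 6.45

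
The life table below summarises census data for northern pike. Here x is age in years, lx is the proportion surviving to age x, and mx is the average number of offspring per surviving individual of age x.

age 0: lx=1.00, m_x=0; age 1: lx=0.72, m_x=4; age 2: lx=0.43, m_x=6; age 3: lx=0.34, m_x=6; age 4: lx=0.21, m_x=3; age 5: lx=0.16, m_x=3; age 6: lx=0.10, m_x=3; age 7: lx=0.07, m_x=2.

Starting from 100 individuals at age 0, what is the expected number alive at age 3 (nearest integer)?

Expected survivors = N0 · l_3 = 100 × 0.34 = 34 → 34

34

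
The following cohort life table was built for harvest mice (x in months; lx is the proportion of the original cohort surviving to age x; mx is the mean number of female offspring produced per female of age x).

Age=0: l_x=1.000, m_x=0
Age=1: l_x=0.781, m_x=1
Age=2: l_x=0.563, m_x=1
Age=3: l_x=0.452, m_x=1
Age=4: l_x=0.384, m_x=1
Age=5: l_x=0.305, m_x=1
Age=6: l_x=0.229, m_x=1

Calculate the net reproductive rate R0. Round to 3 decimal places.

2.714

lx·mx by age: 0, 0.781, 0.563, 0.452, 0.384, 0.305, 0.229
R0 = Σ lx·mx = 2.714 → 2.714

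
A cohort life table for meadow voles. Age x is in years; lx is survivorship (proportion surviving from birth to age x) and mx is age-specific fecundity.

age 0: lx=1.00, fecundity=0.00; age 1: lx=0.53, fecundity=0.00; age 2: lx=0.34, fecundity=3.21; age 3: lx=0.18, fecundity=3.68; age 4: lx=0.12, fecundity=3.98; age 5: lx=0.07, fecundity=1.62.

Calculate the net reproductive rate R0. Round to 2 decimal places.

lx·mx by age: 0, 0, 1.0914, 0.6624, 0.4776, 0.1134
R0 = Σ lx·mx = 2.3448 → 2.34

2.34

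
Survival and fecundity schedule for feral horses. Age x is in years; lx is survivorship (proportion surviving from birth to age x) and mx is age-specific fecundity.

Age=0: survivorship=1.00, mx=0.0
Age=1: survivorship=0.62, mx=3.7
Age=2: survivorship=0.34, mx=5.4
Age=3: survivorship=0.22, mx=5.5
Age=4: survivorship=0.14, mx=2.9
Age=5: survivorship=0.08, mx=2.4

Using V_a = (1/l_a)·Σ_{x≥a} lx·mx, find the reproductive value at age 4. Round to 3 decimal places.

4.271

lx·mx for x ≥ 4: 0.406, 0.192 → sum = 0.598
V_4 = 0.598 / l_4 = 0.598 / 0.14 = 4.271429… → 4.271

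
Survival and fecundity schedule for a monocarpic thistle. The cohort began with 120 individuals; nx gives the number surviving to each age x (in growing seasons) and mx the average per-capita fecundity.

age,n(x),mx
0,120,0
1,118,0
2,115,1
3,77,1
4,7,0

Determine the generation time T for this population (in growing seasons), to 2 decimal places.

lx = nx/n0 = nx/120: 1, 0.98333…, 0.95833…, 0.64167…, 0.05833…
lx·mx: 0, 0, 0.958333…, 0.641667…, 0 → R0 = 1.6…
x·lx·mx: 0, 0, 1.916667…, 1.925…, 0 → Σ = 3.841667…
T = 3.841667… / 1.6… = 2.401042… → 2.40

2.40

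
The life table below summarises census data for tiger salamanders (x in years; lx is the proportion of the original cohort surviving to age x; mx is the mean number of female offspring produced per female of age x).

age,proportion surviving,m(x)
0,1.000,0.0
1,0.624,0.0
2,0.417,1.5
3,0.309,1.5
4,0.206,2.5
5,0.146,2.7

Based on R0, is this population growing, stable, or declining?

growing

R0 = Σ lx·mx = 0 + 0 + 0.6255 + 0.4635 + 0.515 + 0.3942 = 1.9982
R0 > 1, so the population is growing.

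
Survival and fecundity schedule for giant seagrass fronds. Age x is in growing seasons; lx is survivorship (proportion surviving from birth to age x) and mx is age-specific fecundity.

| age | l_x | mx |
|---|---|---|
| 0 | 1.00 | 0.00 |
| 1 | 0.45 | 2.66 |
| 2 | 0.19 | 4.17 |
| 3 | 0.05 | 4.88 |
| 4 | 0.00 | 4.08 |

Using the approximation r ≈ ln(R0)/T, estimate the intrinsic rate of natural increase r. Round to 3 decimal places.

0.511

R0 = Σ lx·mx = 0 + 1.197 + 0.7923 + 0.244 + 0 = 2.2333
Σ x·lx·mx = 3.5136; T = 3.5136/2.2333 = 1.57328…
r ≈ ln(R0)/T = ln(2.2333)/1.57328… = 0.5107… → 0.511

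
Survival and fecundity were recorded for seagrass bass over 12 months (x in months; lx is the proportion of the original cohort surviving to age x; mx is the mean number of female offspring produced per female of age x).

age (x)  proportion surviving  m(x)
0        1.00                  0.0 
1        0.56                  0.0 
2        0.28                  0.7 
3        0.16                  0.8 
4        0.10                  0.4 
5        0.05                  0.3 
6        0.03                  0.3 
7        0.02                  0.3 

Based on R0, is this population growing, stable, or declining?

R0 = Σ lx·mx = 0 + 0 + 0.196 + 0.128 + 0.04 + 0.015 + 0.009 + 0.006 = 0.394
R0 < 1, so the population is declining.

declining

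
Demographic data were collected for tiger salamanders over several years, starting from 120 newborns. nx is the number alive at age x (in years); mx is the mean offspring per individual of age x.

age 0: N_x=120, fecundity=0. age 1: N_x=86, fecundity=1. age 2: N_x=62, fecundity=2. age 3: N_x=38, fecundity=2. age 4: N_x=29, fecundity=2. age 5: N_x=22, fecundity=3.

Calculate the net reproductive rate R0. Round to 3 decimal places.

3.417

lx = nx/n0 = nx/120: 1, 0.71667…, 0.51667…, 0.31667…, 0.24167…, 0.18333…
lx·mx by age: 0, 0.716667…, 1.033333…, 0.633333…, 0.483333…, 0.55…
R0 = Σ lx·mx = 3.416667… → 3.417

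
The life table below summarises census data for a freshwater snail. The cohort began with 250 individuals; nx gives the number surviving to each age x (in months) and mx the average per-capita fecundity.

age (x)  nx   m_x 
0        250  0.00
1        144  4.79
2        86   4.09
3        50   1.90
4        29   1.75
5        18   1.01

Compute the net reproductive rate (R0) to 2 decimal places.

4.82

lx = nx/n0 = nx/250: 1, 0.576, 0.344, 0.2, 0.116, 0.072
lx·mx by age: 0, 2.75904, 1.40696, 0.38, 0.203, 0.07272
R0 = Σ lx·mx = 4.82172 → 4.82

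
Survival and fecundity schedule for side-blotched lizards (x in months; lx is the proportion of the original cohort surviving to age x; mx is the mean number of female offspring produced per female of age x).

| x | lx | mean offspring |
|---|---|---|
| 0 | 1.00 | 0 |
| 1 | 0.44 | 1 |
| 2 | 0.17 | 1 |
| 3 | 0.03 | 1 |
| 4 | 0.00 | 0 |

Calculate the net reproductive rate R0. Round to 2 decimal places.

0.64

lx·mx by age: 0, 0.44, 0.17, 0.03, 0
R0 = Σ lx·mx = 0.64 → 0.64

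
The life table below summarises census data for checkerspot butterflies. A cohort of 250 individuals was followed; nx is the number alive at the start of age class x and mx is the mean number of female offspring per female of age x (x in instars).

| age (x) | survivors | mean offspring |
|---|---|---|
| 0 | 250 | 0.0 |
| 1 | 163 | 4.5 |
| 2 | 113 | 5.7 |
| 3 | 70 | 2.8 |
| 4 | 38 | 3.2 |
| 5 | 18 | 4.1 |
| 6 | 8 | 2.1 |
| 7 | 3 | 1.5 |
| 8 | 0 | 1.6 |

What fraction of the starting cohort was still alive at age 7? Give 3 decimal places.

l_7 = n_7/n_0 = 3/250 = 0.012 → 0.012

0.012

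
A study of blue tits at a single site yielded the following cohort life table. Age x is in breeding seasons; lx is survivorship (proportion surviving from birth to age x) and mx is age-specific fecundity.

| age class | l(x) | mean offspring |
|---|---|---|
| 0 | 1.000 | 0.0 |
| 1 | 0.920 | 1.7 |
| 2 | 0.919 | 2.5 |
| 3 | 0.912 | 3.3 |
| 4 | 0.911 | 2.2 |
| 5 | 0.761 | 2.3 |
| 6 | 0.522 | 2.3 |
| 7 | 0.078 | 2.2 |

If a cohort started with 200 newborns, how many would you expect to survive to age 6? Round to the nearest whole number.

104

Expected survivors = N0 · l_6 = 200 × 0.522 = 104.4 → 104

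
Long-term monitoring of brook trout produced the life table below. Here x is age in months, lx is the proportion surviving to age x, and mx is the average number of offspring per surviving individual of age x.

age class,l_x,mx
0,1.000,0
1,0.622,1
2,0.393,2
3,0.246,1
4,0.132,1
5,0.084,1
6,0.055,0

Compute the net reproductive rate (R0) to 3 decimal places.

lx·mx by age: 0, 0.622, 0.786, 0.246, 0.132, 0.084, 0
R0 = Σ lx·mx = 1.87 → 1.870

1.870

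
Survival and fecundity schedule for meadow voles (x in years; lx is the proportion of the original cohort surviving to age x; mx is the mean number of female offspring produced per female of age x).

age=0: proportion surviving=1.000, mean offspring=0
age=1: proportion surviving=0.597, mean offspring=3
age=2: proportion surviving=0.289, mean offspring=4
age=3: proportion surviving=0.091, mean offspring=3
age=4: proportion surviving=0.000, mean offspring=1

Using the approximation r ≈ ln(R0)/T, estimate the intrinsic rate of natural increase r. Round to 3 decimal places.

0.765

R0 = Σ lx·mx = 0 + 1.791 + 1.156 + 0.273 + 0 = 3.22
Σ x·lx·mx = 4.922; T = 4.922/3.22 = 1.52857…
r ≈ ln(R0)/T = ln(3.22)/1.52857… = 0.76502… → 0.765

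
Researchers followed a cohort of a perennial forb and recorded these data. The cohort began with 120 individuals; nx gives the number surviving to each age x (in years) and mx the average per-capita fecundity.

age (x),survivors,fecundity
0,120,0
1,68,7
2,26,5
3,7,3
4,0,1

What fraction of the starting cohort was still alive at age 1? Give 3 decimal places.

0.567

l_1 = n_1/n_0 = 68/120 = 0.566667… → 0.567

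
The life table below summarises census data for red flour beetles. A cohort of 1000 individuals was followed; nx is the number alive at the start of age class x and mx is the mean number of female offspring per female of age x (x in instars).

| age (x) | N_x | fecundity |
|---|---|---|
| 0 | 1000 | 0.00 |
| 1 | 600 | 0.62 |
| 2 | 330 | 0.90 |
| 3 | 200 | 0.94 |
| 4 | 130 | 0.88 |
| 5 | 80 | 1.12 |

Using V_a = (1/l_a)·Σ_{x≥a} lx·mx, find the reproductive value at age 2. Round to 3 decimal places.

2.088

lx = nx/n0 = nx/1000: 1, 0.6, 0.33, 0.2, 0.13, 0.08
lx·mx for x ≥ 2: 0.297, 0.188, 0.1144, 0.0896 → sum = 0.689
V_2 = 0.689 / l_2 = 0.689 / 0.33 = 2.087879… → 2.088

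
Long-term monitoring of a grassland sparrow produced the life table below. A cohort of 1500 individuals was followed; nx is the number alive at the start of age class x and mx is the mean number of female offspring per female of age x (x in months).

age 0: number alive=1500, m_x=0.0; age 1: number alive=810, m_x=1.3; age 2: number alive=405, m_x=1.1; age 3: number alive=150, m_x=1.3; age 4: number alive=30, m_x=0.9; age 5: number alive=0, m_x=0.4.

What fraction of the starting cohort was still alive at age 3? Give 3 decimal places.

0.100

l_3 = n_3/n_0 = 150/1500 = 0.1 → 0.100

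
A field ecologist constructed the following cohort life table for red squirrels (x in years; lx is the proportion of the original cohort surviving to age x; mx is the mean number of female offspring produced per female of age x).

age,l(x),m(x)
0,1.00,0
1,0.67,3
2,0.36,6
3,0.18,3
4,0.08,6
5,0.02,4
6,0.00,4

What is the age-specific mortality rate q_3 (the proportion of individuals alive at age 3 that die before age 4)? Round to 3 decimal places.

0.556

q_3 = (l_3 − l_4) / l_3 = (0.18 − 0.08) / 0.18
     = 0.1 / 0.18 = 0.555556… → 0.556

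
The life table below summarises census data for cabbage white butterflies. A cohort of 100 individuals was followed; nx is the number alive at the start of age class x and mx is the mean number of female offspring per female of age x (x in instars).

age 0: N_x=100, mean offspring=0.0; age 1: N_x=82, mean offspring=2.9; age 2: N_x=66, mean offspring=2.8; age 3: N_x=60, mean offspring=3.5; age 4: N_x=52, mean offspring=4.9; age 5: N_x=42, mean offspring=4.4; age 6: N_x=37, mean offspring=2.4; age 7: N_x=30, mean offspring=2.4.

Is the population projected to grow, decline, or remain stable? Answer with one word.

lx = nx/n0 = nx/100: 1, 0.82, 0.66, 0.6, 0.52, 0.42, 0.37, 0.3
R0 = Σ lx·mx = 0 + 2.378 + 1.848 + 2.1 + 2.548 + 1.848 + 0.888 + 0.72 = 12.33
R0 > 1, so the population is growing.

growing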